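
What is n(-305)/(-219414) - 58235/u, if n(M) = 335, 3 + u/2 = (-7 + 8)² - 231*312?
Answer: 6364642355/15814044636 ≈ 0.40247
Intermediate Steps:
u = -144148 (u = -6 + 2*((-7 + 8)² - 231*312) = -6 + 2*(1² - 72072) = -6 + 2*(1 - 72072) = -6 + 2*(-72071) = -6 - 144142 = -144148)
n(-305)/(-219414) - 58235/u = 335/(-219414) - 58235/(-144148) = 335*(-1/219414) - 58235*(-1/144148) = -335/219414 + 58235/144148 = 6364642355/15814044636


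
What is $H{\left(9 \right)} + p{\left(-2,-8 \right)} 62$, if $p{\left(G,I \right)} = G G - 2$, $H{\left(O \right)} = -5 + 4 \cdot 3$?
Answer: $131$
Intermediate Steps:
$H{\left(O \right)} = 7$ ($H{\left(O \right)} = -5 + 12 = 7$)
$p{\left(G,I \right)} = -2 + G^{2}$ ($p{\left(G,I \right)} = G^{2} - 2 = -2 + G^{2}$)
$H{\left(9 \right)} + p{\left(-2,-8 \right)} 62 = 7 + \left(-2 + \left(-2\right)^{2}\right) 62 = 7 + \left(-2 + 4\right) 62 = 7 + 2 \cdot 62 = 7 + 124 = 131$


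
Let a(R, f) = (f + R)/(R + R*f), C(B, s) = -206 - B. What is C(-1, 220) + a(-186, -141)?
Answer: -1779509/8680 ≈ -205.01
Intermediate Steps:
a(R, f) = (R + f)/(R + R*f)
C(-1, 220) + a(-186, -141) = (-206 - 1*(-1)) + (-186 - 141)/((-186)*(1 - 141)) = (-206 + 1) - 1/186*(-327)/(-140) = -205 - 1/186*(-1/140)*(-327) = -205 - 109/8680 = -1779509/8680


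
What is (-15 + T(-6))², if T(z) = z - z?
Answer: 225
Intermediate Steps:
T(z) = 0
(-15 + T(-6))² = (-15 + 0)² = (-15)² = 225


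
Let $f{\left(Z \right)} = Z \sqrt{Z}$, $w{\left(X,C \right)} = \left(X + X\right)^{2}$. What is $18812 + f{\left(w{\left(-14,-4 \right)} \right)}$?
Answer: $40764$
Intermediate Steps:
$w{\left(X,C \right)} = 4 X^{2}$ ($w{\left(X,C \right)} = \left(2 X\right)^{2} = 4 X^{2}$)
$f{\left(Z \right)} = Z^{\frac{3}{2}}$
$18812 + f{\left(w{\left(-14,-4 \right)} \right)} = 18812 + \left(4 \left(-14\right)^{2}\right)^{\frac{3}{2}} = 18812 + \left(4 \cdot 196\right)^{\frac{3}{2}} = 18812 + 784^{\frac{3}{2}} = 18812 + 21952 = 40764$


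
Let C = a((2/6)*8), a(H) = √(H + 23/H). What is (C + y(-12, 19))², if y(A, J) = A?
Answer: (144 - √1626)²/144 ≈ 74.644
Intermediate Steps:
C = √1626/12 (C = √((2/6)*8 + 23/(((2/6)*8))) = √((2*(⅙))*8 + 23/(((2*(⅙))*8))) = √((⅓)*8 + 23/(((⅓)*8))) = √(8/3 + 23/(8/3)) = √(8/3 + 23*(3/8)) = √(8/3 + 69/8) = √(271/24) = √1626/12 ≈ 3.3603)
(C + y(-12, 19))² = (√1626/12 - 12)² = (-12 + √1626/12)²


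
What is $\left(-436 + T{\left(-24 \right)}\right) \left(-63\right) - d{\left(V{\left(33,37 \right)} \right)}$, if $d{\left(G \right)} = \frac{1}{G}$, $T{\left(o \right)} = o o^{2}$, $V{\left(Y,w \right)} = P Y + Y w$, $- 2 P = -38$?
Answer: $\frac{1660206239}{1848} \approx 8.9838 \cdot 10^{5}$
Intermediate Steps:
$P = 19$ ($P = \left(- \frac{1}{2}\right) \left(-38\right) = 19$)
$V{\left(Y,w \right)} = 19 Y + Y w$
$T{\left(o \right)} = o^{3}$
$\left(-436 + T{\left(-24 \right)}\right) \left(-63\right) - d{\left(V{\left(33,37 \right)} \right)} = \left(-436 + \left(-24\right)^{3}\right) \left(-63\right) - \frac{1}{33 \left(19 + 37\right)} = \left(-436 - 13824\right) \left(-63\right) - \frac{1}{33 \cdot 56} = \left(-14260\right) \left(-63\right) - \frac{1}{1848} = 898380 - \frac{1}{1848} = \frac{1660206239}{1848}$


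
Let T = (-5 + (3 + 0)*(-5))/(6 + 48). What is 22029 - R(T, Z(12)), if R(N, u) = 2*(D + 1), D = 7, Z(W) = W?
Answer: 22013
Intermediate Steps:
T = -10/27 (T = (-5 + 3*(-5))/54 = (-5 - 15)*(1/54) = -20*1/54 = -10/27 ≈ -0.37037)
R(N, u) = 16 (R(N, u) = 2*(7 + 1) = 2*8 = 16)
22029 - R(T, Z(12)) = 22029 - 1*16 = 22029 - 16 = 22013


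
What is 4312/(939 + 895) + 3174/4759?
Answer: 1881566/623429 ≈ 3.0181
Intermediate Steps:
4312/(939 + 895) + 3174/4759 = 4312/1834 + 3174*(1/4759) = 4312*(1/1834) + 3174/4759 = 308/131 + 3174/4759 = 1881566/623429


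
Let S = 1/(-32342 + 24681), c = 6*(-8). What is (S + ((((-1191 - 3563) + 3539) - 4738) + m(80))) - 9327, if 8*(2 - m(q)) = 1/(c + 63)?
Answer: -14045378741/919320 ≈ -15278.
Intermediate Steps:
c = -48
m(q) = 239/120 (m(q) = 2 - 1/(8*(-48 + 63)) = 2 - 1/8/15 = 2 - 1/8*1/15 = 2 - 1/120 = 239/120)
S = -1/7661 (S = 1/(-7661) = -1/7661 ≈ -0.00013053)
(S + ((((-1191 - 3563) + 3539) - 4738) + m(80))) - 9327 = (-1/7661 + ((((-1191 - 3563) + 3539) - 4738) + 239/120)) - 9327 = (-1/7661 + (((-4754 + 3539) - 4738) + 239/120)) - 9327 = (-1/7661 + ((-1215 - 4738) + 239/120)) - 9327 = (-1/7661 + (-5953 + 239/120)) - 9327 = (-1/7661 - 714121/120) - 9327 = -5470881101/919320 - 9327 = -14045378741/919320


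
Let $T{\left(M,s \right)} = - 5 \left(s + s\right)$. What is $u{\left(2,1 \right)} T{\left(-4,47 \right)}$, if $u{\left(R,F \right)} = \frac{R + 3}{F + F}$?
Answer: $-1175$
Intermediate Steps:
$T{\left(M,s \right)} = - 10 s$ ($T{\left(M,s \right)} = - 5 \cdot 2 s = - 10 s$)
$u{\left(R,F \right)} = \frac{3 + R}{2 F}$
$u{\left(2,1 \right)} T{\left(-4,47 \right)} = \frac{3 + 2}{2 \cdot 1} \left(\left(-10\right) 47\right) = \frac{1}{2} \cdot 1 \cdot 5 \left(-470\right) = \frac{5}{2} \left(-470\right) = -1175$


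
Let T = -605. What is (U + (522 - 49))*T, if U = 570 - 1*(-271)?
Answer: -794970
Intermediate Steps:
U = 841 (U = 570 + 271 = 841)
(U + (522 - 49))*T = (841 + (522 - 49))*(-605) = (841 + 473)*(-605) = 1314*(-605) = -794970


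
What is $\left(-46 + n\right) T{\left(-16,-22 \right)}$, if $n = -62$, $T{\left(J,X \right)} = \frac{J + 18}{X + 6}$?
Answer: $\frac{27}{2} \approx 13.5$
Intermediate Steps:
$T{\left(J,X \right)} = \frac{18 + J}{6 + X}$
$\left(-46 + n\right) T{\left(-16,-22 \right)} = \left(-46 - 62\right) \frac{18 - 16}{6 - 22} = - 108 \frac{1}{-16} \cdot 2 = - 108 \left(\left(- \frac{1}{16}\right) 2\right) = \left(-108\right) \left(- \frac{1}{8}\right) = \frac{27}{2}$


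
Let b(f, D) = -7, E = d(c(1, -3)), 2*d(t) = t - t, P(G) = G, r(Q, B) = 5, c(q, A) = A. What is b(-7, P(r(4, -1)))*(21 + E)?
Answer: -147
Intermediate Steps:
d(t) = 0 (d(t) = (t - t)/2 = (½)*0 = 0)
E = 0
b(-7, P(r(4, -1)))*(21 + E) = -7*(21 + 0) = -7*21 = -147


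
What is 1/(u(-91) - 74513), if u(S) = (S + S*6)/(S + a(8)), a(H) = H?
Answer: -83/6183942 ≈ -1.3422e-5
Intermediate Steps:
u(S) = 7*S/(8 + S) (u(S) = (S + S*6)/(S + 8) = (S + 6*S)/(8 + S) = (7*S)/(8 + S) = 7*S/(8 + S))
1/(u(-91) - 74513) = 1/(7*(-91)/(8 - 91) - 74513) = 1/(7*(-91)/(-83) - 74513) = 1/(7*(-91)*(-1/83) - 74513) = 1/(637/83 - 74513) = 1/(-6183942/83) = -83/6183942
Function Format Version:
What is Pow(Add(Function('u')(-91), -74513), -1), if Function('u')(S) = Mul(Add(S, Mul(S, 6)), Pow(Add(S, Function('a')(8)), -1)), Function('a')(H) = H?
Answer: Rational(-83, 6183942) ≈ -1.3422e-5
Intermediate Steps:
Function('u')(S) = Mul(7, S, Pow(Add(8, S), -1)) (Function('u')(S) = Mul(Add(S, Mul(S, 6)), Pow(Add(S, 8), -1)) = Mul(Add(S, Mul(6, S)), Pow(Add(8, S), -1)) = Mul(Mul(7, S), Pow(Add(8, S), -1)) = Mul(7, S, Pow(Add(8, S), -1)))
Pow(Add(Function('u')(-91), -74513), -1) = Pow(Add(Mul(7, -91, Pow(Add(8, -91), -1)), -74513), -1) = Pow(Add(Mul(7, -91, Pow(-83, -1)), -74513), -1) = Pow(Add(Mul(7, -91, Rational(-1, 83)), -74513), -1) = Pow(Add(Rational(637, 83), -74513), -1) = Pow(Rational(-6183942, 83), -1) = Rational(-83, 6183942)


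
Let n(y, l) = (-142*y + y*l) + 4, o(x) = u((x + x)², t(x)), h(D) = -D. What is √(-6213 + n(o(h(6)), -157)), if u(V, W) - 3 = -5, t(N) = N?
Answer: I*√5611 ≈ 74.907*I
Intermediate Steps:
u(V, W) = -2 (u(V, W) = 3 - 5 = -2)
o(x) = -2
n(y, l) = 4 - 142*y + l*y (n(y, l) = (-142*y + l*y) + 4 = 4 - 142*y + l*y)
√(-6213 + n(o(h(6)), -157)) = √(-6213 + (4 - 142*(-2) - 157*(-2))) = √(-6213 + (4 + 284 + 314)) = √(-6213 + 602) = √(-5611) = I*√5611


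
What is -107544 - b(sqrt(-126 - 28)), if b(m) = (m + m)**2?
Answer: -106928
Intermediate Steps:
b(m) = 4*m**2 (b(m) = (2*m)**2 = 4*m**2)
-107544 - b(sqrt(-126 - 28)) = -107544 - 4*(sqrt(-126 - 28))**2 = -107544 - 4*(sqrt(-154))**2 = -107544 - 4*(I*sqrt(154))**2 = -107544 - 4*(-154) = -107544 - 1*(-616) = -107544 + 616 = -106928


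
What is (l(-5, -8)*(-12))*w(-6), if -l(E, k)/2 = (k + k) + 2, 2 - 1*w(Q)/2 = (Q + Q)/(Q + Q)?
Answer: -672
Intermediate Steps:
w(Q) = 2 (w(Q) = 4 - 2*(Q + Q)/(Q + Q) = 4 - 2*2*Q/(2*Q) = 4 - 2*2*Q*1/(2*Q) = 4 - 2*1 = 4 - 2 = 2)
l(E, k) = -4 - 4*k (l(E, k) = -2*((k + k) + 2) = -2*(2*k + 2) = -2*(2 + 2*k) = -4 - 4*k)
(l(-5, -8)*(-12))*w(-6) = ((-4 - 4*(-8))*(-12))*2 = ((-4 + 32)*(-12))*2 = (28*(-12))*2 = -336*2 = -672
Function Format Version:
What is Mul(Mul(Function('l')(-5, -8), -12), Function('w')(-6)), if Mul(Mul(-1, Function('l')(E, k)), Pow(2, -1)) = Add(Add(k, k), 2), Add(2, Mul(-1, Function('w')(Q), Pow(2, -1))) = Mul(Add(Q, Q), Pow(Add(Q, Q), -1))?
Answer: -672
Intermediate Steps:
Function('w')(Q) = 2 (Function('w')(Q) = Add(4, Mul(-2, Mul(Add(Q, Q), Pow(Add(Q, Q), -1)))) = Add(4, Mul(-2, Mul(Mul(2, Q), Pow(Mul(2, Q), -1)))) = Add(4, Mul(-2, Mul(Mul(2, Q), Mul(Rational(1, 2), Pow(Q, -1))))) = Add(4, Mul(-2, 1)) = Add(4, -2) = 2)
Function('l')(E, k) = Add(-4, Mul(-4, k)) (Function('l')(E, k) = Mul(-2, Add(Add(k, k), 2)) = Mul(-2, Add(Mul(2, k), 2)) = Mul(-2, Add(2, Mul(2, k))) = Add(-4, Mul(-4, k)))
Mul(Mul(Function('l')(-5, -8), -12), Function('w')(-6)) = Mul(Mul(Add(-4, Mul(-4, -8)), -12), 2) = Mul(Mul(Add(-4, 32), -12), 2) = Mul(Mul(28, -12), 2) = Mul(-336, 2) = -672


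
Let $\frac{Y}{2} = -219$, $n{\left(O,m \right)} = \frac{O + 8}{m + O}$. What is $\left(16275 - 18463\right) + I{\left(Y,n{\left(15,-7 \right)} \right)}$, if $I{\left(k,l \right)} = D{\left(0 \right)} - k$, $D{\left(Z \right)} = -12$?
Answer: $-1762$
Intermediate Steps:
$n{\left(O,m \right)} = \frac{8 + O}{O + m}$
$Y = -438$ ($Y = 2 \left(-219\right) = -438$)
$I{\left(k,l \right)} = -12 - k$
$\left(16275 - 18463\right) + I{\left(Y,n{\left(15,-7 \right)} \right)} = \left(16275 - 18463\right) - -426 = \left(16275 - 18463\right) + \left(-12 + 438\right) = -2188 + 426 = -1762$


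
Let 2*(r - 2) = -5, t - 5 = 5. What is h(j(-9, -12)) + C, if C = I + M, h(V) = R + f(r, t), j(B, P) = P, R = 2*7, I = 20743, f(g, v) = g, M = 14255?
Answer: 70023/2 ≈ 35012.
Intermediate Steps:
t = 10 (t = 5 + 5 = 10)
r = -½ (r = 2 + (½)*(-5) = 2 - 5/2 = -½ ≈ -0.50000)
R = 14
h(V) = 27/2 (h(V) = 14 - ½ = 27/2)
C = 34998 (C = 20743 + 14255 = 34998)
h(j(-9, -12)) + C = 27/2 + 34998 = 70023/2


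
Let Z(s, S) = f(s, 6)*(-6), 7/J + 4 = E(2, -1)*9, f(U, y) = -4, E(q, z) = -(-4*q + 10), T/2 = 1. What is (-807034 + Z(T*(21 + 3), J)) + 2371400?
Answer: 1564390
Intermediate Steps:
T = 2 (T = 2*1 = 2)
E(q, z) = -10 + 4*q (E(q, z) = -(10 - 4*q) = -10 + 4*q)
J = -7/22 (J = 7/(-4 + (-10 + 4*2)*9) = 7/(-4 + (-10 + 8)*9) = 7/(-4 - 2*9) = 7/(-4 - 18) = 7/(-22) = 7*(-1/22) = -7/22 ≈ -0.31818)
Z(s, S) = 24 (Z(s, S) = -4*(-6) = 24)
(-807034 + Z(T*(21 + 3), J)) + 2371400 = (-807034 + 24) + 2371400 = -807010 + 2371400 = 1564390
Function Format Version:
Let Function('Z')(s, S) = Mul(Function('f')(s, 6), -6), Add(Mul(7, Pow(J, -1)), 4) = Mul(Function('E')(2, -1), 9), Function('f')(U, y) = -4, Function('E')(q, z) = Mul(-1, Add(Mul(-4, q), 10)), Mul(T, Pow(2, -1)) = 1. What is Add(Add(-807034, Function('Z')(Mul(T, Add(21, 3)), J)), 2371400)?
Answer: 1564390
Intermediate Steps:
T = 2 (T = Mul(2, 1) = 2)
Function('E')(q, z) = Add(-10, Mul(4, q)) (Function('E')(q, z) = Mul(-1, Add(10, Mul(-4, q))) = Add(-10, Mul(4, q)))
J = Rational(-7, 22) (J = Mul(7, Pow(Add(-4, Mul(Add(-10, Mul(4, 2)), 9)), -1)) = Mul(7, Pow(Add(-4, Mul(Add(-10, 8), 9)), -1)) = Mul(7, Pow(Add(-4, Mul(-2, 9)), -1)) = Mul(7, Pow(Add(-4, -18), -1)) = Mul(7, Pow(-22, -1)) = Mul(7, Rational(-1, 22)) = Rational(-7, 22) ≈ -0.31818)
Function('Z')(s, S) = 24 (Function('Z')(s, S) = Mul(-4, -6) = 24)
Add(Add(-807034, Function('Z')(Mul(T, Add(21, 3)), J)), 2371400) = Add(Add(-807034, 24), 2371400) = Add(-807010, 2371400) = 1564390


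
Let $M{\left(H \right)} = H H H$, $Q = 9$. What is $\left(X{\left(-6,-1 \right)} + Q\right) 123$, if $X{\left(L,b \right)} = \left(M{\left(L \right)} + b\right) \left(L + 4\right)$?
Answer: $54489$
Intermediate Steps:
$M{\left(H \right)} = H^{3}$ ($M{\left(H \right)} = H^{2} H = H^{3}$)
$X{\left(L,b \right)} = \left(4 + L\right) \left(b + L^{3}\right)$ ($X{\left(L,b \right)} = \left(L^{3} + b\right) \left(L + 4\right) = \left(b + L^{3}\right) \left(4 + L\right) = \left(4 + L\right) \left(b + L^{3}\right)$)
$\left(X{\left(-6,-1 \right)} + Q\right) 123 = \left(\left(\left(-6\right)^{4} + 4 \left(-1\right) + 4 \left(-6\right)^{3} - -6\right) + 9\right) 123 = \left(\left(1296 - 4 + 4 \left(-216\right) + 6\right) + 9\right) 123 = \left(\left(1296 - 4 - 864 + 6\right) + 9\right) 123 = \left(434 + 9\right) 123 = 443 \cdot 123 = 54489$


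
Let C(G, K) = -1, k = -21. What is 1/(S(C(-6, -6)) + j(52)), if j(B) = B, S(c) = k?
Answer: 1/31 ≈ 0.032258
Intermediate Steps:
S(c) = -21
1/(S(C(-6, -6)) + j(52)) = 1/(-21 + 52) = 1/31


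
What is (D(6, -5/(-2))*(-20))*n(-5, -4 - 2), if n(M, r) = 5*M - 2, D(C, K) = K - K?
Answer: 0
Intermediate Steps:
D(C, K) = 0
n(M, r) = -2 + 5*M
(D(6, -5/(-2))*(-20))*n(-5, -4 - 2) = (0*(-20))*(-2 + 5*(-5)) = 0*(-2 - 25) = 0*(-27) = 0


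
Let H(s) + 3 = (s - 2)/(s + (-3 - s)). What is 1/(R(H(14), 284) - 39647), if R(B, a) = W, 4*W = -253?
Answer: -4/158841 ≈ -2.5182e-5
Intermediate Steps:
H(s) = -7/3 - s/3 (H(s) = -3 + (s - 2)/(s + (-3 - s)) = -3 + (-2 + s)/(-3) = -3 + (-2 + s)*(-⅓) = -3 + (⅔ - s/3) = -7/3 - s/3)
W = -253/4 (W = (¼)*(-253) = -253/4 ≈ -63.250)
R(B, a) = -253/4
1/(R(H(14), 284) - 39647) = 1/(-253/4 - 39647) = 1/(-158841/4) = -4/158841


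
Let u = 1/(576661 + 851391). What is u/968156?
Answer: 1/1382577112112 ≈ 7.2329e-13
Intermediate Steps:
u = 1/1428052 ≈ 7.0025e-7
u/968156 = (1/1428052)/968156 = (1/1428052)*(1/968156) = 1/1382577112112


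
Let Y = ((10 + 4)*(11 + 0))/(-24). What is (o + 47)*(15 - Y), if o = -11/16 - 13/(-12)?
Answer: 584675/576 ≈ 1015.1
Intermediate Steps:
o = 19/48 (o = -11*1/16 - 13*(-1/12) = -11/16 + 13/12 = 19/48 ≈ 0.39583)
Y = -77/12 (Y = (14*11)*(-1/24) = 154*(-1/24) = -77/12 ≈ -6.4167)
(o + 47)*(15 - Y) = (19/48 + 47)*(15 - 1*(-77/12)) = 2275*(15 + 77/12)/48 = (2275/48)*(257/12) = 584675/576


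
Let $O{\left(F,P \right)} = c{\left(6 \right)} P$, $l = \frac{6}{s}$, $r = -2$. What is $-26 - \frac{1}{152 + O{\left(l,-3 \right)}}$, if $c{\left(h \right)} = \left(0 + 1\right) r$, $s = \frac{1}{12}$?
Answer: $- \frac{4109}{158} \approx -26.006$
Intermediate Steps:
$s = \frac{1}{12} \approx 0.083333$
$l = 72$ ($l = 6 \frac{1}{\frac{1}{12}} = 6 \cdot 12 = 72$)
$c{\left(h \right)} = -2$ ($c{\left(h \right)} = \left(0 + 1\right) \left(-2\right) = 1 \left(-2\right) = -2$)
$O{\left(F,P \right)} = - 2 P$
$-26 - \frac{1}{152 + O{\left(l,-3 \right)}} = -26 - \frac{1}{152 - -6} = -26 - \frac{1}{152 + 6} = -26 - \frac{1}{158} = - \frac{4109}{158}$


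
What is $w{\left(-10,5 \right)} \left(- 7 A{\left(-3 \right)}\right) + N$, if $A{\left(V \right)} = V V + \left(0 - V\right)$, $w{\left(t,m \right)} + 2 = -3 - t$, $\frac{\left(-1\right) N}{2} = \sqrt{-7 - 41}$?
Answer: $-420 - 8 i \sqrt{3} \approx -420.0 - 13.856 i$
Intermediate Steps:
$N = - 8 i \sqrt{3}$ ($N = - 2 \sqrt{-7 - 41} = - 2 \sqrt{-48} = - 2 \cdot 4 i \sqrt{3} = - 8 i \sqrt{3} \approx - 13.856 i$)
$w{\left(t,m \right)} = -5 - t$ ($w{\left(t,m \right)} = -2 - \left(3 + t\right) = -5 - t$)
$A{\left(V \right)} = V^{2} - V$
$w{\left(-10,5 \right)} \left(- 7 A{\left(-3 \right)}\right) + N = \left(-5 - -10\right) \left(- 7 \left(- 3 \left(-1 - 3\right)\right)\right) - 8 i \sqrt{3} = \left(-5 + 10\right) \left(- 7 \left(\left(-3\right) \left(-4\right)\right)\right) - 8 i \sqrt{3} = 5 \left(\left(-7\right) 12\right) - 8 i \sqrt{3} = 5 \left(-84\right) - 8 i \sqrt{3} = -420 - 8 i \sqrt{3}$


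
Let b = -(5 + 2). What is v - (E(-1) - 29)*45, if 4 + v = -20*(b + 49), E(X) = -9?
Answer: 866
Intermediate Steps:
b = -7 (b = -1*7 = -7)
v = -844 (v = -4 - 20*(-7 + 49) = -4 - 20*42 = -4 - 840 = -844)
v - (E(-1) - 29)*45 = -844 - (-9 - 29)*45 = -844 - (-38)*45 = -844 - 1*(-1710) = -844 + 1710 = 866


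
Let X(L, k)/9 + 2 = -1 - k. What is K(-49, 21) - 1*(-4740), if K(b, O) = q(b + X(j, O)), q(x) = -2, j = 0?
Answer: 4738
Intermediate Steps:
X(L, k) = -27 - 9*k (X(L, k) = -18 + 9*(-1 - k) = -18 + (-9 - 9*k) = -27 - 9*k)
K(b, O) = -2
K(-49, 21) - 1*(-4740) = -2 - 1*(-4740) = -2 + 4740 = 4738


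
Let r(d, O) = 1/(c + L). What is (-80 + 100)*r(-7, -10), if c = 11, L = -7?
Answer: 5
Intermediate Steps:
r(d, O) = 1/4 (r(d, O) = 1/(11 - 7) = 1/4)
(-80 + 100)*r(-7, -10) = (-80 + 100)*(1/4) = 20*(1/4) = 5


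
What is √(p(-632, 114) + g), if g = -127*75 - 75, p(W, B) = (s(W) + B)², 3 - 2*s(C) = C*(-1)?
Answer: √122401/2 ≈ 174.93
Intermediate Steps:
s(C) = 3/2 + C/2 (s(C) = 3/2 - C*(-1)/2 = 3/2 - (-1)*C/2 = 3/2 + C/2)
p(W, B) = (3/2 + B + W/2)² (p(W, B) = ((3/2 + W/2) + B)² = (3/2 + B + W/2)²)
g = -9600 (g = -9525 - 75 = -9600)
√(p(-632, 114) + g) = √((3 - 632 + 2*114)²/4 - 9600) = √((3 - 632 + 228)²/4 - 9600) = √((¼)*(-401)² - 9600) = √((¼)*160801 - 9600) = √(160801/4 - 9600) = √(122401/4) = √122401/2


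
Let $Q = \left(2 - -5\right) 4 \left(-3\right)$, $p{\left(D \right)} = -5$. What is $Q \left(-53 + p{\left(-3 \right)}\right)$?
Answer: $4872$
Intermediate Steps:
$Q = -84$ ($Q = \left(2 + 5\right) 4 \left(-3\right) = 7 \cdot 4 \left(-3\right) = 28 \left(-3\right) = -84$)
$Q \left(-53 + p{\left(-3 \right)}\right) = - 84 \left(-53 - 5\right) = \left(-84\right) \left(-58\right) = 4872$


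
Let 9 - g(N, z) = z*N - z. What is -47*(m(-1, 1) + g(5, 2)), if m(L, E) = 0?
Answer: -47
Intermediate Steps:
g(N, z) = 9 + z - N*z (g(N, z) = 9 - (z*N - z) = 9 - (N*z - z) = 9 - (-z + N*z) = 9 + (z - N*z) = 9 + z - N*z)
-47*(m(-1, 1) + g(5, 2)) = -47*(0 + (9 + 2 - 1*5*2)) = -47*(0 + (9 + 2 - 10)) = -47*(0 + 1) = -47*1 = -47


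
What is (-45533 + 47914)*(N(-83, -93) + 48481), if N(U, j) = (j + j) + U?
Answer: 114792772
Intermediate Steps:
N(U, j) = U + 2*j (N(U, j) = 2*j + U = U + 2*j)
(-45533 + 47914)*(N(-83, -93) + 48481) = (-45533 + 47914)*((-83 + 2*(-93)) + 48481) = 2381*((-83 - 186) + 48481) = 2381*(-269 + 48481) = 2381*48212 = 114792772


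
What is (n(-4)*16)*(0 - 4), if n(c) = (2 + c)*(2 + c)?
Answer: -256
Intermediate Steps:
n(c) = (2 + c)²
(n(-4)*16)*(0 - 4) = ((2 - 4)²*16)*(0 - 4) = ((-2)²*16)*(-4) = (4*16)*(-4) = 64*(-4) = -256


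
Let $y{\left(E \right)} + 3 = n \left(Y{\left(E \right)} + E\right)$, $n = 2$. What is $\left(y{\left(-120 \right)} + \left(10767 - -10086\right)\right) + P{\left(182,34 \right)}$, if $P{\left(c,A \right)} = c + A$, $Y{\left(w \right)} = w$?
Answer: $20586$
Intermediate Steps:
$P{\left(c,A \right)} = A + c$
$y{\left(E \right)} = -3 + 4 E$ ($y{\left(E \right)} = -3 + 2 \left(E + E\right) = -3 + 2 \cdot 2 E = -3 + 4 E$)
$\left(y{\left(-120 \right)} + \left(10767 - -10086\right)\right) + P{\left(182,34 \right)} = \left(\left(-3 + 4 \left(-120\right)\right) + \left(10767 - -10086\right)\right) + \left(34 + 182\right) = \left(\left(-3 - 480\right) + \left(10767 + 10086\right)\right) + 216 = \left(-483 + 20853\right) + 216 = 20370 + 216 = 20586$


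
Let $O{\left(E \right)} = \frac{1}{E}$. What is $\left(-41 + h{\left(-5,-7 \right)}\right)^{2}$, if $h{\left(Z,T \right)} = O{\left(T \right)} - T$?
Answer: $\frac{57121}{49} \approx 1165.7$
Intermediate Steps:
$h{\left(Z,T \right)} = \frac{1}{T} - T$
$\left(-41 + h{\left(-5,-7 \right)}\right)^{2} = \left(-41 + \left(\frac{1}{-7} - -7\right)\right)^{2} = \left(-41 + \left(- \frac{1}{7} + 7\right)\right)^{2} = \left(-41 + \frac{48}{7}\right)^{2} = \left(- \frac{239}{7}\right)^{2} = \frac{57121}{49}$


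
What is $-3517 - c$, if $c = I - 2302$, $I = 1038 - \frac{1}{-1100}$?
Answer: $- \frac{2478301}{1100} \approx -2253.0$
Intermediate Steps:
$I = \frac{1141801}{1100}$ ($I = 1038 - - \frac{1}{1100} = 1038 + \frac{1}{1100} = \frac{1141801}{1100} \approx 1038.0$)
$c = - \frac{1390399}{1100}$ ($c = \frac{1141801}{1100} - 2302 = - \frac{1390399}{1100} \approx -1264.0$)
$-3517 - c = -3517 - - \frac{1390399}{1100} = -3517 + \frac{1390399}{1100} = - \frac{2478301}{1100}$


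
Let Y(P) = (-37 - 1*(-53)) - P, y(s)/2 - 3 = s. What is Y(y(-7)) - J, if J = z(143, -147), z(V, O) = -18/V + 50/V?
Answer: 3400/143 ≈ 23.776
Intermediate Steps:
y(s) = 6 + 2*s
Y(P) = 16 - P (Y(P) = (-37 + 53) - P = 16 - P)
z(V, O) = 32/V
J = 32/143 ≈ 0.22378
Y(y(-7)) - J = (16 - (6 + 2*(-7))) - 1*32/143 = (16 - (6 - 14)) - 32/143 = (16 - 1*(-8)) - 32/143 = (16 + 8) - 32/143 = 24 - 32/143 = 3400/143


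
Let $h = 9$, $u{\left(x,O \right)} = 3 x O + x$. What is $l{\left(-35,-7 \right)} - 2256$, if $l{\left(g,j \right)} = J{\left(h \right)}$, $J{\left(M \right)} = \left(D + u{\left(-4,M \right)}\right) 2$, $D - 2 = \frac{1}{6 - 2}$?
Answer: $- \frac{4951}{2} \approx -2475.5$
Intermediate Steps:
$D = \frac{9}{4}$ ($D = 2 + \frac{1}{6 - 2} = 2 + \frac{1}{4} = \frac{9}{4} \approx 2.25$)
$u{\left(x,O \right)} = x + 3 O x$ ($u{\left(x,O \right)} = 3 O x + x = x + 3 O x$)
$J{\left(M \right)} = - \frac{7}{2} - 24 M$ ($J{\left(M \right)} = \left(\frac{9}{4} - 4 \left(1 + 3 M\right)\right) 2 = \left(\frac{9}{4} - \left(4 + 12 M\right)\right) 2 = \left(- \frac{7}{4} - 12 M\right) 2 = - \frac{7}{2} - 24 M$)
$l{\left(g,j \right)} = - \frac{439}{2}$ ($l{\left(g,j \right)} = - \frac{7}{2} - 216 = - \frac{439}{2}$)
$l{\left(-35,-7 \right)} - 2256 = - \frac{439}{2} - 2256 = - \frac{4951}{2}$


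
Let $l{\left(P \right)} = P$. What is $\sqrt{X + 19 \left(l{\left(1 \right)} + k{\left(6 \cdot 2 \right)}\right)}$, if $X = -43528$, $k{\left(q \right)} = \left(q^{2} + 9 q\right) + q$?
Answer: $3 i \sqrt{4277} \approx 196.2 i$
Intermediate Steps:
$k{\left(q \right)} = q^{2} + 10 q$
$\sqrt{X + 19 \left(l{\left(1 \right)} + k{\left(6 \cdot 2 \right)}\right)} = \sqrt{-43528 + 19 \left(1 + 6 \cdot 2 \left(10 + 6 \cdot 2\right)\right)} = \sqrt{-43528 + 19 \left(1 + 12 \left(10 + 12\right)\right)} = \sqrt{-43528 + 19 \left(1 + 12 \cdot 22\right)} = \sqrt{-43528 + 19 \left(1 + 264\right)} = \sqrt{-43528 + 19 \cdot 265} = \sqrt{-43528 + 5035} = \sqrt{-38493} = 3 i \sqrt{4277}$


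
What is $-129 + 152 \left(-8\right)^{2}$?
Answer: $9599$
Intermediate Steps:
$-129 + 152 \left(-8\right)^{2} = -129 + 152 \cdot 64 = -129 + 9728 = 9599$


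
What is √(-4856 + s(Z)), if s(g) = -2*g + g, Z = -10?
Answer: I*√4846 ≈ 69.613*I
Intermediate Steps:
s(g) = -g
√(-4856 + s(Z)) = √(-4856 - 1*(-10)) = √(-4856 + 10) = √(-4846) = I*√4846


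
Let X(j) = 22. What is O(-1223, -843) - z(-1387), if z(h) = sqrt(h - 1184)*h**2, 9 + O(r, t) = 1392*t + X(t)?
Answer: -1173443 - 1923769*I*sqrt(2571) ≈ -1.1734e+6 - 9.7545e+7*I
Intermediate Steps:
O(r, t) = 13 + 1392*t (O(r, t) = -9 + (1392*t + 22) = -9 + (22 + 1392*t) = 13 + 1392*t)
z(h) = h**2*sqrt(-1184 + h) (z(h) = sqrt(-1184 + h)*h**2 = h**2*sqrt(-1184 + h))
O(-1223, -843) - z(-1387) = (13 + 1392*(-843)) - (-1387)**2*sqrt(-1184 - 1387) = (13 - 1173456) - 1923769*sqrt(-2571) = -1173443 - 1923769*I*sqrt(2571)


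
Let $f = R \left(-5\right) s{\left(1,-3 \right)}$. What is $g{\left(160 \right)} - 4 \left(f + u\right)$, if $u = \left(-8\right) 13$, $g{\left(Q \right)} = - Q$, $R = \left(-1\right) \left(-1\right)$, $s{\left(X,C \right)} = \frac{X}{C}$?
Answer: $\frac{748}{3} \approx 249.33$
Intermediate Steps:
$R = 1$
$f = \frac{5}{3}$ ($f = 1 \left(-5\right) 1 \frac{1}{-3} = - 5 \cdot 1 \left(- \frac{1}{3}\right) = \left(-5\right) \left(- \frac{1}{3}\right) = \frac{5}{3} \approx 1.6667$)
$u = -104$
$g{\left(160 \right)} - 4 \left(f + u\right) = \left(-1\right) 160 - 4 \left(\frac{5}{3} - 104\right) = -160 - 4 \left(- \frac{307}{3}\right) = -160 - - \frac{1228}{3} = -160 + \frac{1228}{3} = \frac{748}{3}$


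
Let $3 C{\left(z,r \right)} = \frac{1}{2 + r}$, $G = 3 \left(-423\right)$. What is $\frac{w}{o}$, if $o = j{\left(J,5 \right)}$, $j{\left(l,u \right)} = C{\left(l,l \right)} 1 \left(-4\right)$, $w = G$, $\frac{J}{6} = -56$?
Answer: $- \frac{635769}{2} \approx -3.1788 \cdot 10^{5}$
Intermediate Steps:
$G = -1269$
$J = -336$ ($J = 6 \left(-56\right) = -336$)
$C{\left(z,r \right)} = \frac{1}{3 \left(2 + r\right)}$
$w = -1269$
$j{\left(l,u \right)} = - \frac{4}{3 \left(2 + l\right)}$ ($j{\left(l,u \right)} = \frac{1}{3 \left(2 + l\right)} 1 \left(-4\right) = \frac{1}{3 \left(2 + l\right)} \left(-4\right) = - \frac{4}{3 \left(2 + l\right)}$)
$o = \frac{2}{501}$ ($o = - \frac{4}{6 + 3 \left(-336\right)} = - \frac{4}{6 - 1008} = - \frac{4}{-1002} = \left(-4\right) \left(- \frac{1}{1002}\right) = \frac{2}{501} \approx 0.003992$)
$\frac{w}{o} = - \frac{1269}{\frac{2}{501}} = \left(-1269\right) \frac{501}{2} = - \frac{635769}{2}$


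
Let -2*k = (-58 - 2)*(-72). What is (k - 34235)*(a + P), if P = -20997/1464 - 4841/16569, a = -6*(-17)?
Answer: -25709781213475/8085672 ≈ -3.1797e+6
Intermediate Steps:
a = 102
P = -118328839/8085672 (P = -20997*1/1464 - 4841*1/16569 = -6999/488 - 4841/16569 = -118328839/8085672 ≈ -14.634)
k = -2160 (k = -(-58 - 2)*(-72)/2 = -(-30)*(-72) = -1/2*4320 = -2160)
(k - 34235)*(a + P) = (-2160 - 34235)*(102 - 118328839/8085672) = -36395*706409705/8085672 = -25709781213475/8085672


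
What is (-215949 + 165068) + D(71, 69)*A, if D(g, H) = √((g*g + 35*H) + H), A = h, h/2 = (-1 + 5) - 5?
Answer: -50881 - 10*√301 ≈ -51055.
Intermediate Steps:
h = -2 (h = 2*((-1 + 5) - 5) = 2*(4 - 5) = 2*(-1) = -2)
A = -2
D(g, H) = √(g² + 36*H) (D(g, H) = √((g² + 35*H) + H) = √(g² + 36*H))
(-215949 + 165068) + D(71, 69)*A = (-215949 + 165068) + √(71² + 36*69)*(-2) = -50881 + √(5041 + 2484)*(-2) = -50881 + √7525*(-2) = -50881 + (5*√301)*(-2) = -50881 - 10*√301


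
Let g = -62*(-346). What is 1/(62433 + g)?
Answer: 1/83885 ≈ 1.1921e-5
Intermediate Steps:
g = 21452
1/(62433 + g) = 1/(62433 + 21452) = 1/83885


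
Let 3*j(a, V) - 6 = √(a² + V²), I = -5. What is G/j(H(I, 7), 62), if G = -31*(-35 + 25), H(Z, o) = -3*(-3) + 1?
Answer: -1395/977 + 465*√986/977 ≈ 13.517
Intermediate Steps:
H(Z, o) = 10 (H(Z, o) = 9 + 1 = 10)
j(a, V) = 2 + √(V² + a²)/3 (j(a, V) = 2 + √(a² + V²)/3 = 2 + √(V² + a²)/3)
G = 310 (G = -31*(-10) = 310)
G/j(H(I, 7), 62) = 310/(2 + √(62² + 10²)/3) = 310/(2 + √(3844 + 100)/3) = 310/(2 + √3944/3) = 310/(2 + (2*√986)/3) = 310/(2 + 2*√986/3)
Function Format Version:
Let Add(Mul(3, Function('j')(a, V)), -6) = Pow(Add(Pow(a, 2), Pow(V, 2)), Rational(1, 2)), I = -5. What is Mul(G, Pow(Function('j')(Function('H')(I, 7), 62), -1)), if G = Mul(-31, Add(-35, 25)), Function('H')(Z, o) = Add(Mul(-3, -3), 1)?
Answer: Add(Rational(-1395, 977), Mul(Rational(465, 977), Pow(986, Rational(1, 2)))) ≈ 13.517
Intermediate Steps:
Function('H')(Z, o) = 10 (Function('H')(Z, o) = Add(9, 1) = 10)
Function('j')(a, V) = Add(2, Mul(Rational(1, 3), Pow(Add(Pow(V, 2), Pow(a, 2)), Rational(1, 2)))) (Function('j')(a, V) = Add(2, Mul(Rational(1, 3), Pow(Add(Pow(a, 2), Pow(V, 2)), Rational(1, 2)))) = Add(2, Mul(Rational(1, 3), Pow(Add(Pow(V, 2), Pow(a, 2)), Rational(1, 2)))))
G = 310 (G = Mul(-31, -10) = 310)
Mul(G, Pow(Function('j')(Function('H')(I, 7), 62), -1)) = Mul(310, Pow(Add(2, Mul(Rational(1, 3), Pow(Add(Pow(62, 2), Pow(10, 2)), Rational(1, 2)))), -1)) = Mul(310, Pow(Add(2, Mul(Rational(1, 3), Pow(Add(3844, 100), Rational(1, 2)))), -1)) = Mul(310, Pow(Add(2, Mul(Rational(1, 3), Pow(3944, Rational(1, 2)))), -1)) = Mul(310, Pow(Add(2, Mul(Rational(1, 3), Mul(2, Pow(986, Rational(1, 2))))), -1)) = Mul(310, Pow(Add(2, Mul(Rational(2, 3), Pow(986, Rational(1, 2)))), -1))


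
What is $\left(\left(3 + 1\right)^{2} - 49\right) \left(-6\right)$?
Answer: $198$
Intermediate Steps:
$\left(\left(3 + 1\right)^{2} - 49\right) \left(-6\right) = \left(4^{2} - 49\right) \left(-6\right) = \left(16 - 49\right) \left(-6\right) = \left(-33\right) \left(-6\right) = 198$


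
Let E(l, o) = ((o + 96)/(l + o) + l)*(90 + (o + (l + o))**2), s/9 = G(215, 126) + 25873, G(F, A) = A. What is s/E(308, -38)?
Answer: 31588785/2243307626 ≈ 0.014081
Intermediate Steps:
s = 233991 (s = 9*(126 + 25873) = 9*25999 = 233991)
E(l, o) = (90 + (l + 2*o)**2)*(l + (96 + o)/(l + o)) (E(l, o) = ((96 + o)/(l + o) + l)*(90 + (l + 2*o)**2) = (l + (96 + o)/(l + o))*(90 + (l + 2*o)**2) = (90 + (l + 2*o)**2)*(l + (96 + o)/(l + o)))
s/E(308, -38) = 233991/(((8640 + 90*(-38) + 90*308**2 + 96*(308 + 2*(-38))**2 - 38*(308 + 2*(-38))**2 + 308**2*(308 + 2*(-38))**2 + 90*308*(-38) + 308*(-38)*(308 + 2*(-38))**2)/(308 - 38))) = 233991/(((8640 - 3420 + 90*94864 + 96*(308 - 76)**2 - 38*(308 - 76)**2 + 94864*(308 - 76)**2 - 1053360 + 308*(-38)*(308 - 76)**2)/270)) = 233991/(((8640 - 3420 + 8537760 + 96*232**2 - 38*232**2 + 94864*232**2 - 1053360 + 308*(-38)*232**2)/270)) = 233991/(((8640 - 3420 + 8537760 + 96*53824 - 38*53824 + 94864*53824 - 1053360 + 308*(-38)*53824)/270)) = 233991/(((8640 - 3420 + 8537760 + 5167104 - 2045312 + 5105959936 - 1053360 - 629956096)/270)) = 233991/(((1/270)*4486615252)) = 233991/(2243307626/135) = 233991*(135/2243307626) = 31588785/2243307626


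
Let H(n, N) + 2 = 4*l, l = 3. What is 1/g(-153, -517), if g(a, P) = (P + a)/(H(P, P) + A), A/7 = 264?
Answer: -929/335 ≈ -2.7731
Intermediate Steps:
A = 1848 (A = 7*264 = 1848)
H(n, N) = 10 (H(n, N) = -2 + 4*3 = -2 + 12 = 10)
g(a, P) = P/1858 + a/1858 (g(a, P) = (P + a)/(10 + 1848) = (P + a)/1858 = (P + a)*(1/1858) = P/1858 + a/1858)
1/g(-153, -517) = 1/((1/1858)*(-517) + (1/1858)*(-153)) = 1/(-517/1858 - 153/1858) = 1/(-335/929) = -929/335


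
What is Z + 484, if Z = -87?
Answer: 397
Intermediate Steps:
Z + 484 = -87 + 484 = 397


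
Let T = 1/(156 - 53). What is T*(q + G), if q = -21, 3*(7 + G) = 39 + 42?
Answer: -1/103 ≈ -0.0097087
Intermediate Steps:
G = 20 (G = -7 + (39 + 42)/3 = -7 + (⅓)*81 = -7 + 27 = 20)
T = 1/103 ≈ 0.0097087
T*(q + G) = (-21 + 20)/103 = (1/103)*(-1) = -1/103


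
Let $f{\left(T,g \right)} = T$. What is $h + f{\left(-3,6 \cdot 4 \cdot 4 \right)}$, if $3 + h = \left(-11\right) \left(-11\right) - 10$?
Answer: $105$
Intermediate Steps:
$h = 108$ ($h = -3 - -111 = -3 + \left(121 - 10\right) = -3 + 111 = 108$)
$h + f{\left(-3,6 \cdot 4 \cdot 4 \right)} = 108 - 3 = 105$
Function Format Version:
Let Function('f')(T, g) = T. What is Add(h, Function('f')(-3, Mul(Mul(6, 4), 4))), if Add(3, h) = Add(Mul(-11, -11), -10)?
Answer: 105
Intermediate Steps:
h = 108 (h = Add(-3, Add(Mul(-11, -11), -10)) = Add(-3, Add(121, -10)) = Add(-3, 111) = 108)
Add(h, Function('f')(-3, Mul(Mul(6, 4), 4))) = Add(108, -3) = 105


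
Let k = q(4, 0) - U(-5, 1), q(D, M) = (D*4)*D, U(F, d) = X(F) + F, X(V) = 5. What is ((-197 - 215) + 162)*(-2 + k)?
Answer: -15500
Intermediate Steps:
U(F, d) = 5 + F
q(D, M) = 4*D² (q(D, M) = (4*D)*D = 4*D²)
k = 64 (k = 4*4² - (5 - 5) = 4*16 - 1*0 = 64 + 0 = 64)
((-197 - 215) + 162)*(-2 + k) = ((-197 - 215) + 162)*(-2 + 64) = (-412 + 162)*62 = -250*62 = -15500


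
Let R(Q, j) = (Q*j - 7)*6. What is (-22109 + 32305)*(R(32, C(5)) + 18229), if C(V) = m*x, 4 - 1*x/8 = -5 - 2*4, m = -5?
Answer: -1145755108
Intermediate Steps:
x = 136 (x = 32 - 8*(-5 - 2*4) = 32 - 8*(-5 - 8) = 32 - 8*(-13) = 32 + 104 = 136)
C(V) = -680 (C(V) = -5*136 = -680)
R(Q, j) = -42 + 6*Q*j (R(Q, j) = (-7 + Q*j)*6 = -42 + 6*Q*j)
(-22109 + 32305)*(R(32, C(5)) + 18229) = (-22109 + 32305)*((-42 + 6*32*(-680)) + 18229) = 10196*((-42 - 130560) + 18229) = 10196*(-130602 + 18229) = 10196*(-112373) = -1145755108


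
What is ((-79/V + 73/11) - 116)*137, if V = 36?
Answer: -6052249/396 ≈ -15283.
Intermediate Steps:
((-79/V + 73/11) - 116)*137 = ((-79/36 + 73/11) - 116)*137 = (1759/396 - 116)*137 = -44177/396*137 = -6052249/396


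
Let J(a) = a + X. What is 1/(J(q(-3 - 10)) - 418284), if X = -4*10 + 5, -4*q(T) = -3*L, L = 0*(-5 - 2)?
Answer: -1/418319 ≈ -2.3905e-6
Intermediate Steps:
L = 0 (L = 0*(-7) = 0)
q(T) = 0 (q(T) = -(-3)*0/4 = -1/4*0 = 0)
X = -35 (X = -40 + 5 = -35)
J(a) = -35 + a (J(a) = a - 35 = -35 + a)
1/(J(q(-3 - 10)) - 418284) = 1/((-35 + 0) - 418284) = 1/(-35 - 418284) = 1/(-418319) = -1/418319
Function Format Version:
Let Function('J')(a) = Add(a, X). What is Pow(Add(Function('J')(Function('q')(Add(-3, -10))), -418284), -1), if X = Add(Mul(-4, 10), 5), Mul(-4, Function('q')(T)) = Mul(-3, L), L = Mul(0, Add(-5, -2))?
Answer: Rational(-1, 418319) ≈ -2.3905e-6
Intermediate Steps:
L = 0 (L = Mul(0, -7) = 0)
Function('q')(T) = 0 (Function('q')(T) = Mul(Rational(-1, 4), Mul(-3, 0)) = Mul(Rational(-1, 4), 0) = 0)
X = -35 (X = Add(-40, 5) = -35)
Function('J')(a) = Add(-35, a) (Function('J')(a) = Add(a, -35) = Add(-35, a))
Pow(Add(Function('J')(Function('q')(Add(-3, -10))), -418284), -1) = Pow(Add(Add(-35, 0), -418284), -1) = Pow(Add(-35, -418284), -1) = Pow(-418319, -1) = Rational(-1, 418319)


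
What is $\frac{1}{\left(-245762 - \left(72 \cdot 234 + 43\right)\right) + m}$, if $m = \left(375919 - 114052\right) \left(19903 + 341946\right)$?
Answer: $\frac{1}{94756049430} \approx 1.0553 \cdot 10^{-11}$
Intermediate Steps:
$m = 94756312083$ ($m = 261867 \cdot 361849 = 94756312083$)
$\frac{1}{\left(-245762 - \left(72 \cdot 234 + 43\right)\right) + m} = \frac{1}{\left(-245762 - \left(72 \cdot 234 + 43\right)\right) + 94756312083} = \frac{1}{\left(-245762 - \left(16848 + 43\right)\right) + 94756312083} = \frac{1}{\left(-245762 - 16891\right) + 94756312083} = \frac{1}{-262653 + 94756312083} = \frac{1}{94756049430}$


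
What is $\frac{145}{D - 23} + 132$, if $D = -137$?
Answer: $\frac{4195}{32} \approx 131.09$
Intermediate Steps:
$\frac{145}{D - 23} + 132 = \frac{145}{-137 - 23} + 132 = \frac{145}{-160} + 132 = 145 \left(- \frac{1}{160}\right) + 132 = - \frac{29}{32} + 132 = \frac{4195}{32}$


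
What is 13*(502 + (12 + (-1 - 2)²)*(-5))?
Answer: 5161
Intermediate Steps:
13*(502 + (12 + (-1 - 2)²)*(-5)) = 13*(502 + (12 + (-3)²)*(-5)) = 13*(502 + (12 + 9)*(-5)) = 13*(502 + 21*(-5)) = 13*(502 - 105) = 13*397 = 5161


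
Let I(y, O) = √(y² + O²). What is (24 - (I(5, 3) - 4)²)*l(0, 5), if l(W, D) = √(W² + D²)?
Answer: -130 + 40*√34 ≈ 103.24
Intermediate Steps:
I(y, O) = √(O² + y²)
l(W, D) = √(D² + W²)
(24 - (I(5, 3) - 4)²)*l(0, 5) = (24 - (√(3² + 5²) - 4)²)*√(5² + 0²) = (24 - (√(9 + 25) - 4)²)*√(25 + 0) = (24 - (√34 - 4)²)*√25 = (24 - (-4 + √34)²)*5 = 120 - 5*(-4 + √34)²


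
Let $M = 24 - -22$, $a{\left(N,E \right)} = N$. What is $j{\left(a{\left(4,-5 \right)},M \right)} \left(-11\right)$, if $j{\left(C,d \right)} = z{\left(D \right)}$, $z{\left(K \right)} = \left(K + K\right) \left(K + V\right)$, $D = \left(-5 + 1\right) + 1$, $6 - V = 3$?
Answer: $0$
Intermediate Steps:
$V = 3$ ($V = 6 - 3 = 3$)
$D = -3$ ($D = -4 + 1 = -3$)
$M = 46$ ($M = 24 + 22 = 46$)
$z{\left(K \right)} = 2 K \left(3 + K\right)$ ($z{\left(K \right)} = \left(K + K\right) \left(K + 3\right) = 2 K \left(3 + K\right)$)
$j{\left(C,d \right)} = 0$ ($j{\left(C,d \right)} = 2 \left(-3\right) \left(3 - 3\right) = 2 \left(-3\right) 0 = 0$)
$j{\left(a{\left(4,-5 \right)},M \right)} \left(-11\right) = 0 \left(-11\right) = 0$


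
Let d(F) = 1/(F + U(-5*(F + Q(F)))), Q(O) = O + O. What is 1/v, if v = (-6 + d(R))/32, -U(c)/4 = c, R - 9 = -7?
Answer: -3904/731 ≈ -5.3406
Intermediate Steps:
R = 2 (R = 9 - 7 = 2)
Q(O) = 2*O
U(c) = -4*c
d(F) = 1/(61*F) (d(F) = 1/(F - (-20)*(F + 2*F)) = 1/(F - (-20)*3*F) = 1/(F - (-60)*F) = 1/(F + 60*F) = 1/(61*F))
v = -731/3904 (v = (-6 + (1/61)/2)/32 = (-6 + (1/61)*(½))*(1/32) = (-6 + 1/122)*(1/32) = -731/122*1/32 = -731/3904 ≈ -0.18724)
1/v = 1/(-731/3904) = -3904/731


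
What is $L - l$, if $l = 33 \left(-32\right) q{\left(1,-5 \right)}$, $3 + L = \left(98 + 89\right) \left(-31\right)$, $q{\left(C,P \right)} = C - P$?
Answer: $536$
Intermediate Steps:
$L = -5800$ ($L = -3 + \left(98 + 89\right) \left(-31\right) = -3 + 187 \left(-31\right) = -3 - 5797 = -5800$)
$l = -6336$ ($l = 33 \left(-32\right) \left(1 - -5\right) = - 1056 \left(1 + 5\right) = \left(-1056\right) 6 = -6336$)
$L - l = -5800 - -6336 = -5800 + 6336 = 536$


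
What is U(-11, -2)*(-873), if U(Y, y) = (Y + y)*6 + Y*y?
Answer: 48888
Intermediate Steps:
U(Y, y) = 6*Y + 6*y + Y*y (U(Y, y) = (6*Y + 6*y) + Y*y = 6*Y + 6*y + Y*y)
U(-11, -2)*(-873) = (6*(-11) + 6*(-2) - 11*(-2))*(-873) = (-66 - 12 + 22)*(-873) = -56*(-873) = 48888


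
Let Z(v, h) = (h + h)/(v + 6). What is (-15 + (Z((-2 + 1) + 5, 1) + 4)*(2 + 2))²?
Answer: 81/25 ≈ 3.2400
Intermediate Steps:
Z(v, h) = 2*h/(6 + v) (Z(v, h) = (2*h)/(6 + v) = 2*h/(6 + v))
(-15 + (Z((-2 + 1) + 5, 1) + 4)*(2 + 2))² = (-15 + (2*1/(6 + ((-2 + 1) + 5)) + 4)*(2 + 2))² = (-15 + (2*1/(6 + (-1 + 5)) + 4)*4)² = (-15 + (2*1/(6 + 4) + 4)*4)² = (-15 + (2*1/10 + 4)*4)² = (-15 + (2*1*(⅒) + 4)*4)² = (-15 + (⅕ + 4)*4)² = (-15 + (21/5)*4)² = (-15 + 84/5)² = (9/5)² = 81/25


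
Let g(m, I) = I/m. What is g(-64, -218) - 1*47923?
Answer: -1533427/32 ≈ -47920.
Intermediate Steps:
g(-64, -218) - 1*47923 = -218/(-64) - 1*47923 = -218*(-1/64) - 47923 = 109/32 - 47923 = -1533427/32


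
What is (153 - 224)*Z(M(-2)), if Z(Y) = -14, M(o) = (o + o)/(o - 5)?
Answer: 994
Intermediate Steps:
M(o) = 2*o/(-5 + o) (M(o) = (2*o)/(-5 + o) = 2*o/(-5 + o))
(153 - 224)*Z(M(-2)) = (153 - 224)*(-14) = -71*(-14) = 994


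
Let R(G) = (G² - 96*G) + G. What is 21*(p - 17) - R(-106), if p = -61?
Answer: -22944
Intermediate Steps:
R(G) = G² - 95*G
21*(p - 17) - R(-106) = 21*(-61 - 17) - (-106)*(-95 - 106) = 21*(-78) - (-106)*(-201) = -1638 - 1*21306 = -1638 - 21306 = -22944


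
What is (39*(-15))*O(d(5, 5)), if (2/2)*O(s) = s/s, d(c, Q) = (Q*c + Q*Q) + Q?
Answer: -585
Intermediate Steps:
d(c, Q) = Q + Q**2 + Q*c (d(c, Q) = (Q*c + Q**2) + Q = (Q**2 + Q*c) + Q = Q + Q**2 + Q*c)
O(s) = 1 (O(s) = s/s = 1)
(39*(-15))*O(d(5, 5)) = (39*(-15))*1 = -585*1 = -585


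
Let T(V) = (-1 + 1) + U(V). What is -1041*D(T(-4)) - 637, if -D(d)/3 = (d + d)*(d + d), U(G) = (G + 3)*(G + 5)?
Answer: 11855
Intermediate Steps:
U(G) = (3 + G)*(5 + G)
T(V) = 15 + V² + 8*V (T(V) = (-1 + 1) + (15 + V² + 8*V) = 0 + (15 + V² + 8*V) = 15 + V² + 8*V)
D(d) = -12*d² (D(d) = -3*(d + d)*(d + d) = -3*2*d*2*d = -12*d²)
-1041*D(T(-4)) - 637 = -(-12492)*(15 + (-4)² + 8*(-4))² - 637 = -(-12492)*(15 + 16 - 32)² - 637 = -(-12492)*(-1)² - 637 = -(-12492) - 637 = -1041*(-12) - 637 = 12492 - 637 = 11855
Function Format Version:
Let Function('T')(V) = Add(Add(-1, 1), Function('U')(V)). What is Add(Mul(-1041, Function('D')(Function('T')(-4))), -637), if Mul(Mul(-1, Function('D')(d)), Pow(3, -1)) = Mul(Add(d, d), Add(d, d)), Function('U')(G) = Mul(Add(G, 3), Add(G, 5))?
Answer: 11855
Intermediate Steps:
Function('U')(G) = Mul(Add(3, G), Add(5, G))
Function('T')(V) = Add(15, Pow(V, 2), Mul(8, V)) (Function('T')(V) = Add(Add(-1, 1), Add(15, Pow(V, 2), Mul(8, V))) = Add(0, Add(15, Pow(V, 2), Mul(8, V))) = Add(15, Pow(V, 2), Mul(8, V)))
Function('D')(d) = Mul(-12, Pow(d, 2)) (Function('D')(d) = Mul(-3, Mul(Add(d, d), Add(d, d))) = Mul(-3, Mul(Mul(2, d), Mul(2, d))) = Mul(-3, Mul(4, Pow(d, 2))) = Mul(-12, Pow(d, 2)))
Add(Mul(-1041, Function('D')(Function('T')(-4))), -637) = Add(Mul(-1041, Mul(-12, Pow(Add(15, Pow(-4, 2), Mul(8, -4)), 2))), -637) = Add(Mul(-1041, Mul(-12, Pow(Add(15, 16, -32), 2))), -637) = Add(Mul(-1041, Mul(-12, Pow(-1, 2))), -637) = Add(Mul(-1041, Mul(-12, 1)), -637) = Add(Mul(-1041, -12), -637) = Add(12492, -637) = 11855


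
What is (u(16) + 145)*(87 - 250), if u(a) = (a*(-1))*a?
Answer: 18093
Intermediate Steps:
u(a) = -a² (u(a) = (-a)*a = -a²)
(u(16) + 145)*(87 - 250) = (-1*16² + 145)*(87 - 250) = (-1*256 + 145)*(-163) = (-256 + 145)*(-163) = -111*(-163) = 18093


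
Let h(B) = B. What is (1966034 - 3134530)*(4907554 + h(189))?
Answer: -5734678064528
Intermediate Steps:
(1966034 - 3134530)*(4907554 + h(189)) = (1966034 - 3134530)*(4907554 + 189) = -1168496*4907743 = -5734678064528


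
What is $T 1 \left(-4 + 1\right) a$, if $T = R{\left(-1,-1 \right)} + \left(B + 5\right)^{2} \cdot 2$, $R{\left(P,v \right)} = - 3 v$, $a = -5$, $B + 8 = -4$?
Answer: $1515$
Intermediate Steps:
$B = -12$ ($B = -8 - 4 = -12$)
$T = 101$ ($T = \left(-3\right) \left(-1\right) + \left(-12 + 5\right)^{2} \cdot 2 = 3 + \left(-7\right)^{2} \cdot 2 = 3 + 49 \cdot 2 = 3 + 98 = 101$)
$T 1 \left(-4 + 1\right) a = 101 \cdot 1 \left(-4 + 1\right) \left(-5\right) = 101 \cdot 1 \left(-3\right) \left(-5\right) = 101 \left(\left(-3\right) \left(-5\right)\right) = 101 \cdot 15 = 1515$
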